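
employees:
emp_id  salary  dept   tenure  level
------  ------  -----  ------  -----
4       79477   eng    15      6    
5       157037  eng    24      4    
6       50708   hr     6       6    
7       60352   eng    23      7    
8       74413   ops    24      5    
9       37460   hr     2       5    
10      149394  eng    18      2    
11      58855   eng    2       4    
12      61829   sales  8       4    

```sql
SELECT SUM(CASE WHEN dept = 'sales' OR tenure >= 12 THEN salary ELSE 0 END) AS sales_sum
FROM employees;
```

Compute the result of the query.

emp_id=4: ✓ → 79477
emp_id=5: ✓ → 157037
emp_id=6: ✗
emp_id=7: ✓ → 60352
emp_id=8: ✓ → 74413
emp_id=9: ✗
emp_id=10: ✓ → 149394
emp_id=11: ✗
emp_id=12: ✓ → 61829
sales_sum = 79477 + 157037 + 60352 + 74413 + 149394 + 61829 = 582502

582502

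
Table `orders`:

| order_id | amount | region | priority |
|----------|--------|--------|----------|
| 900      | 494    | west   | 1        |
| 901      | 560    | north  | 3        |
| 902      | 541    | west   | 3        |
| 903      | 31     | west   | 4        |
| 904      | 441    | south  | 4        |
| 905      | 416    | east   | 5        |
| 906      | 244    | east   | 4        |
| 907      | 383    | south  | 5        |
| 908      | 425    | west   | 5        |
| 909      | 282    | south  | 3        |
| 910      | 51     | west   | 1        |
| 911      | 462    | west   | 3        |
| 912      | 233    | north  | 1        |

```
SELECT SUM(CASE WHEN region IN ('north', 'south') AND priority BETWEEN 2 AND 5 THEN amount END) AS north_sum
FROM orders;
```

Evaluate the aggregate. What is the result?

order_id=900: ✗
order_id=901: ✓ → 560
order_id=902: ✗
order_id=903: ✗
order_id=904: ✓ → 441
order_id=905: ✗
order_id=906: ✗
order_id=907: ✓ → 383
order_id=908: ✗
order_id=909: ✓ → 282
order_id=910: ✗
order_id=911: ✗
order_id=912: ✗
north_sum = 560 + 441 + 383 + 282 = 1666

1666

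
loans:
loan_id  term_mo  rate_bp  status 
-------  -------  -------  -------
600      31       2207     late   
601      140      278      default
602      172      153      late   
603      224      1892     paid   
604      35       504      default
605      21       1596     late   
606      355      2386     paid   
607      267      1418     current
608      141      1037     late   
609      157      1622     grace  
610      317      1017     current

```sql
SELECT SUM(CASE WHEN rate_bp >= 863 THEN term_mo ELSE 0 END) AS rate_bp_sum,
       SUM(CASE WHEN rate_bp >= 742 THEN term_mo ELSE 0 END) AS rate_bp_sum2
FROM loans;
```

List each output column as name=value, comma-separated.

[rate_bp_sum: rate_bp >= 863]
loan_id=600: ✓ → 31
loan_id=601: ✗
loan_id=602: ✗
loan_id=603: ✓ → 224
loan_id=604: ✗
loan_id=605: ✓ → 21
loan_id=606: ✓ → 355
loan_id=607: ✓ → 267
loan_id=608: ✓ → 141
loan_id=609: ✓ → 157
loan_id=610: ✓ → 317
rate_bp_sum = 31 + 224 + 21 + 355 + 267 + 141 + 157 + 317 = 1513
—
[rate_bp_sum2: rate_bp >= 742]
loan_id=600: ✓ → 31
loan_id=601: ✗
loan_id=602: ✗
loan_id=603: ✓ → 224
loan_id=604: ✗
loan_id=605: ✓ → 21
loan_id=606: ✓ → 355
loan_id=607: ✓ → 267
loan_id=608: ✓ → 141
loan_id=609: ✓ → 157
loan_id=610: ✓ → 317
rate_bp_sum2 = 31 + 224 + 21 + 355 + 267 + 141 + 157 + 317 = 1513

rate_bp_sum=1513, rate_bp_sum2=1513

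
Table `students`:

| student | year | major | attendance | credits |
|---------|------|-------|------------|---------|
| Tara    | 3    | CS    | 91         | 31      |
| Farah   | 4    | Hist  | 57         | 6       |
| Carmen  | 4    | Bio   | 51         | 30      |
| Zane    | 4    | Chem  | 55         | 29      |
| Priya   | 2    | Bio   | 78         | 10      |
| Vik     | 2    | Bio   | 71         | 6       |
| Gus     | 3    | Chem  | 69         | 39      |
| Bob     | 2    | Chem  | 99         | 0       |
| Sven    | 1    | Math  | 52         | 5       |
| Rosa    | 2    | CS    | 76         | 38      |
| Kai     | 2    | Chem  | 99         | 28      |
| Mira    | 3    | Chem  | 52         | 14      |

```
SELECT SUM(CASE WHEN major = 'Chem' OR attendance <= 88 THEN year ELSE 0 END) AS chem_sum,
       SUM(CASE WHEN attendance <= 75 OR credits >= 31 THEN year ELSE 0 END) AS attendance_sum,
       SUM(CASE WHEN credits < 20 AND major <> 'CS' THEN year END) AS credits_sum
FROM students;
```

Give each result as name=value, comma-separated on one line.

[chem_sum: major = 'Chem' OR attendance <= 88]
student=Tara: ✗
student=Farah: ✓ → 4
student=Carmen: ✓ → 4
student=Zane: ✓ → 4
student=Priya: ✓ → 2
student=Vik: ✓ → 2
student=Gus: ✓ → 3
student=Bob: ✓ → 2
student=Sven: ✓ → 1
student=Rosa: ✓ → 2
student=Kai: ✓ → 2
student=Mira: ✓ → 3
chem_sum = 4 + 4 + 4 + 2 + 2 + 3 + 2 + 1 + 2 + 2 + 3 = 29
—
[attendance_sum: attendance <= 75 OR credits >= 31]
student=Tara: ✓ → 3
student=Farah: ✓ → 4
student=Carmen: ✓ → 4
student=Zane: ✓ → 4
student=Priya: ✗
student=Vik: ✓ → 2
student=Gus: ✓ → 3
student=Bob: ✗
student=Sven: ✓ → 1
student=Rosa: ✓ → 2
student=Kai: ✗
student=Mira: ✓ → 3
attendance_sum = 3 + 4 + 4 + 4 + 2 + 3 + 1 + 2 + 3 = 26
—
[credits_sum: credits < 20 AND major <> 'CS']
student=Tara: ✗
student=Farah: ✓ → 4
student=Carmen: ✗
student=Zane: ✗
student=Priya: ✓ → 2
student=Vik: ✓ → 2
student=Gus: ✗
student=Bob: ✓ → 2
student=Sven: ✓ → 1
student=Rosa: ✗
student=Kai: ✗
student=Mira: ✓ → 3
credits_sum = 4 + 2 + 2 + 2 + 1 + 3 = 14

chem_sum=29, attendance_sum=26, credits_sum=14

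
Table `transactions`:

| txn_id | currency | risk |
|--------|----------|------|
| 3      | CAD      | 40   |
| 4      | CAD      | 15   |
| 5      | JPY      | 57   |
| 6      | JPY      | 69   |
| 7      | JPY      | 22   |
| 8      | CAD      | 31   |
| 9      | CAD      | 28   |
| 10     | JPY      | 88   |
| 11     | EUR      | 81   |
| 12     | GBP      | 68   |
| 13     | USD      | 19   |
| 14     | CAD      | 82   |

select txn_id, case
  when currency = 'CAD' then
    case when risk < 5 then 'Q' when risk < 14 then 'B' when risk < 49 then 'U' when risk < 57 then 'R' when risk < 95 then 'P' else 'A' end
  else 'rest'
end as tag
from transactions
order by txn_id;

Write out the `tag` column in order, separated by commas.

txn_id=3: currency='CAD' → inner[risk < 49] → U
txn_id=4: currency='CAD' → inner[risk < 49] → U
txn_id=5: currency='JPY' → outer ELSE → rest
txn_id=6: currency='JPY' → outer ELSE → rest
txn_id=7: currency='JPY' → outer ELSE → rest
txn_id=8: currency='CAD' → inner[risk < 49] → U
txn_id=9: currency='CAD' → inner[risk < 49] → U
txn_id=10: currency='JPY' → outer ELSE → rest
txn_id=11: currency='EUR' → outer ELSE → rest
txn_id=12: currency='GBP' → outer ELSE → rest
txn_id=13: currency='USD' → outer ELSE → rest
txn_id=14: currency='CAD' → inner[risk < 95] → P

U, U, rest, rest, rest, U, U, rest, rest, rest, rest, P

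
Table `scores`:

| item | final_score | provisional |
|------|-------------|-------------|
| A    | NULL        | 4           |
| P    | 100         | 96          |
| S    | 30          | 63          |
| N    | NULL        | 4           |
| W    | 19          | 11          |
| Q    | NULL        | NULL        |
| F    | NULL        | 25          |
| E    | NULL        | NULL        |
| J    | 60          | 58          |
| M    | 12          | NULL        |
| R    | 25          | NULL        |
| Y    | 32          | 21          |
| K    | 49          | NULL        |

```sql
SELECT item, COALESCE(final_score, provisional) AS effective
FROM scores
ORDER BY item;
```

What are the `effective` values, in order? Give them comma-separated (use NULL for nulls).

item=A: final_score=NULL, provisional=4 → 4
item=E: final_score=NULL, provisional=NULL (all NULL) → NULL
item=F: final_score=NULL, provisional=25 → 25
item=J: final_score=60 → 60
item=K: final_score=49 → 49
item=M: final_score=12 → 12
item=N: final_score=NULL, provisional=4 → 4
item=P: final_score=100 → 100
item=Q: final_score=NULL, provisional=NULL (all NULL) → NULL
item=R: final_score=25 → 25
item=S: final_score=30 → 30
item=W: final_score=19 → 19
item=Y: final_score=32 → 32

4, NULL, 25, 60, 49, 12, 4, 100, NULL, 25, 30, 19, 32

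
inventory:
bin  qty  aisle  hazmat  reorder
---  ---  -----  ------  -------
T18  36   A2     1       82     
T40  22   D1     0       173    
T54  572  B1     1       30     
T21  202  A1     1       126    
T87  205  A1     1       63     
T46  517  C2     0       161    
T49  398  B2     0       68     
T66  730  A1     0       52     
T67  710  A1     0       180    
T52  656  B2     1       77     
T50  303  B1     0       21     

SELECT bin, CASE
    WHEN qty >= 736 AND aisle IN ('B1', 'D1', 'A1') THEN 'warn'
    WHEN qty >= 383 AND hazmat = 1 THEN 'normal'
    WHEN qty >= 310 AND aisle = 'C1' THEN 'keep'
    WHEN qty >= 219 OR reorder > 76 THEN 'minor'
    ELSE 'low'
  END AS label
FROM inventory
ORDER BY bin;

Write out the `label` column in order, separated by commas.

bin=T18: qty >= 219 OR reorder > 76 → minor
bin=T21: qty >= 219 OR reorder > 76 → minor
bin=T40: qty >= 219 OR reorder > 76 → minor
bin=T46: qty >= 219 OR reorder > 76 → minor
bin=T49: qty >= 219 OR reorder > 76 → minor
bin=T50: qty >= 219 OR reorder > 76 → minor
bin=T52: qty >= 383 AND hazmat = 1 → normal
bin=T54: qty >= 383 AND hazmat = 1 → normal
bin=T66: qty >= 219 OR reorder > 76 → minor
bin=T67: qty >= 219 OR reorder > 76 → minor
bin=T87: ELSE → low

minor, minor, minor, minor, minor, minor, normal, normal, minor, minor, low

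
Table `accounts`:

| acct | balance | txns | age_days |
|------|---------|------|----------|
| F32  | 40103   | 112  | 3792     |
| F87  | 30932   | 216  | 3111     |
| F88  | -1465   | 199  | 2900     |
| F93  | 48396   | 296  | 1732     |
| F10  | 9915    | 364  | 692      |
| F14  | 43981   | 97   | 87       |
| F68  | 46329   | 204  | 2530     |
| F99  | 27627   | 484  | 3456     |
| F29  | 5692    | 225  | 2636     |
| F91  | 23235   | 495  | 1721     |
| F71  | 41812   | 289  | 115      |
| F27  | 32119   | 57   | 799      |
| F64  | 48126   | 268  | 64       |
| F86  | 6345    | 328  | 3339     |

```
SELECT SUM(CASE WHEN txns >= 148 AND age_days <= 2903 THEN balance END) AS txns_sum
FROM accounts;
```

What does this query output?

222040

acct=F32: ✗
acct=F87: ✗
acct=F88: ✓ → -1465
acct=F93: ✓ → 48396
acct=F10: ✓ → 9915
acct=F14: ✗
acct=F68: ✓ → 46329
acct=F99: ✗
acct=F29: ✓ → 5692
acct=F91: ✓ → 23235
acct=F71: ✓ → 41812
acct=F27: ✗
acct=F64: ✓ → 48126
acct=F86: ✗
txns_sum = -1465 + 48396 + 9915 + 46329 + 5692 + 23235 + 41812 + 48126 = 222040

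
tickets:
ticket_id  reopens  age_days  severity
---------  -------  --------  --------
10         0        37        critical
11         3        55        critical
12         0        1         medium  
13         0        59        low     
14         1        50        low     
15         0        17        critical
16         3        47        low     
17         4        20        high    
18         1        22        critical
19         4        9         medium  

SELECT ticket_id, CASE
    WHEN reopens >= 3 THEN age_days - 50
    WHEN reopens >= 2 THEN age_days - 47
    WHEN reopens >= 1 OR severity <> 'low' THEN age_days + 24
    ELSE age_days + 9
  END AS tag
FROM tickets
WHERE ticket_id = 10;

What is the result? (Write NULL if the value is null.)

ticket_id = 10: reopens=0, age_days=37, severity=critical.
reopens >= 3 → false
reopens >= 2 → false
reopens >= 1 OR severity <> 'low' → true → 61

61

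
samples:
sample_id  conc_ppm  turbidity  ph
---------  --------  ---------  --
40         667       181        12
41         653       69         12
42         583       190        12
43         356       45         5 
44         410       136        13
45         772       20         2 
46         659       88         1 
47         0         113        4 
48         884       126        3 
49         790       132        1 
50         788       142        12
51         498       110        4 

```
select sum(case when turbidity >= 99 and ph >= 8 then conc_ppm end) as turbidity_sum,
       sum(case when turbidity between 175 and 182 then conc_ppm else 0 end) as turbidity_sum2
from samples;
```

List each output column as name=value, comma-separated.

[turbidity_sum: turbidity >= 99 and ph >= 8]
sample_id=40: ✓ → 667
sample_id=41: ✗
sample_id=42: ✓ → 583
sample_id=43: ✗
sample_id=44: ✓ → 410
sample_id=45: ✗
sample_id=46: ✗
sample_id=47: ✗
sample_id=48: ✗
sample_id=49: ✗
sample_id=50: ✓ → 788
sample_id=51: ✗
turbidity_sum = 667 + 583 + 410 + 788 = 2448
—
[turbidity_sum2: turbidity between 175 and 182]
sample_id=40: ✓ → 667
sample_id=41: ✗
sample_id=42: ✗
sample_id=43: ✗
sample_id=44: ✗
sample_id=45: ✗
sample_id=46: ✗
sample_id=47: ✗
sample_id=48: ✗
sample_id=49: ✗
sample_id=50: ✗
sample_id=51: ✗
turbidity_sum2 = 667

turbidity_sum=2448, turbidity_sum2=667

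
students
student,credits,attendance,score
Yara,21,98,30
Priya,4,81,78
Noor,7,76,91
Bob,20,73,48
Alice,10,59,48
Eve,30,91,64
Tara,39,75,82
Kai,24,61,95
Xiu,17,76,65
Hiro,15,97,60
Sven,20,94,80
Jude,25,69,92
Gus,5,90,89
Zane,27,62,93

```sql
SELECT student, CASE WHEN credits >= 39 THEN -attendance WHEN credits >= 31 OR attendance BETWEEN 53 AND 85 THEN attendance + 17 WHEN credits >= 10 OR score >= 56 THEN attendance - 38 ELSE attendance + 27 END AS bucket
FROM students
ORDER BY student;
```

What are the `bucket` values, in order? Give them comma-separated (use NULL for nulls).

student=Alice: credits >= 31 OR attendance BETWEEN 53 AND 85 → 76
student=Bob: credits >= 31 OR attendance BETWEEN 53 AND 85 → 90
student=Eve: credits >= 10 OR score >= 56 → 53
student=Gus: credits >= 10 OR score >= 56 → 52
student=Hiro: credits >= 10 OR score >= 56 → 59
student=Jude: credits >= 31 OR attendance BETWEEN 53 AND 85 → 86
student=Kai: credits >= 31 OR attendance BETWEEN 53 AND 85 → 78
student=Noor: credits >= 31 OR attendance BETWEEN 53 AND 85 → 93
student=Priya: credits >= 31 OR attendance BETWEEN 53 AND 85 → 98
student=Sven: credits >= 10 OR score >= 56 → 56
student=Tara: credits >= 39 → -75
student=Xiu: credits >= 31 OR attendance BETWEEN 53 AND 85 → 93
student=Yara: credits >= 10 OR score >= 56 → 60
student=Zane: credits >= 31 OR attendance BETWEEN 53 AND 85 → 79

76, 90, 53, 52, 59, 86, 78, 93, 98, 56, -75, 93, 60, 79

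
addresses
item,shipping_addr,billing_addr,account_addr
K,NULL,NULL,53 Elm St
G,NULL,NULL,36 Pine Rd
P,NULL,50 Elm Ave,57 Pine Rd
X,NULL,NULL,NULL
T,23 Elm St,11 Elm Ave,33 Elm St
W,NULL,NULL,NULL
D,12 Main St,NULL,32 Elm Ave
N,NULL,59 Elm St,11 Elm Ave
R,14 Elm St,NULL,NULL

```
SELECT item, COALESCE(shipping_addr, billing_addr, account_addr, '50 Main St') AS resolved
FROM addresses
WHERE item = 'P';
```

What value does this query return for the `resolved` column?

50 Elm Ave

item = P: shipping_addr=NULL, billing_addr=50 Elm Ave, account_addr=57 Pine Rd.
shipping_addr=NULL, billing_addr=50 Elm Ave → 50 Elm Ave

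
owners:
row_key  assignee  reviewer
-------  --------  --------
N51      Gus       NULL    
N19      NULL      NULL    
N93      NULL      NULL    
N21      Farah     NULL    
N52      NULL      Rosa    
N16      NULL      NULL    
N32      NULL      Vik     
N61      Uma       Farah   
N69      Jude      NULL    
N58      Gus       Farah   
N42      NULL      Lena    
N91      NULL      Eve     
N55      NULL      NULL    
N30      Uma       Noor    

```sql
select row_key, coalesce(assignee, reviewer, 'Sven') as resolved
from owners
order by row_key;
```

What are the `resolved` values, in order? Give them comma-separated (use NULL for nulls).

Sven, Sven, Farah, Uma, Vik, Lena, Gus, Rosa, Sven, Gus, Uma, Jude, Eve, Sven

row_key=N16: assignee=NULL, reviewer=NULL, → literal Sven → Sven
row_key=N19: assignee=NULL, reviewer=NULL, → literal Sven → Sven
row_key=N21: assignee=Farah → Farah
row_key=N30: assignee=Uma → Uma
row_key=N32: assignee=NULL, reviewer=Vik → Vik
row_key=N42: assignee=NULL, reviewer=Lena → Lena
row_key=N51: assignee=Gus → Gus
row_key=N52: assignee=NULL, reviewer=Rosa → Rosa
row_key=N55: assignee=NULL, reviewer=NULL, → literal Sven → Sven
row_key=N58: assignee=Gus → Gus
row_key=N61: assignee=Uma → Uma
row_key=N69: assignee=Jude → Jude
row_key=N91: assignee=NULL, reviewer=Eve → Eve
row_key=N93: assignee=NULL, reviewer=NULL, → literal Sven → Sven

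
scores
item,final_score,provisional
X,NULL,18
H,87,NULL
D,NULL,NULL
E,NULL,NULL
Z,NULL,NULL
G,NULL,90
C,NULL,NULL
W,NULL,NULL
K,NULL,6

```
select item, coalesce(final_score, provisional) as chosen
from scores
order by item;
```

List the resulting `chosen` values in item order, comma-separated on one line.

item=C: final_score=NULL, provisional=NULL (all NULL) → NULL
item=D: final_score=NULL, provisional=NULL (all NULL) → NULL
item=E: final_score=NULL, provisional=NULL (all NULL) → NULL
item=G: final_score=NULL, provisional=90 → 90
item=H: final_score=87 → 87
item=K: final_score=NULL, provisional=6 → 6
item=W: final_score=NULL, provisional=NULL (all NULL) → NULL
item=X: final_score=NULL, provisional=18 → 18
item=Z: final_score=NULL, provisional=NULL (all NULL) → NULL

NULL, NULL, NULL, 90, 87, 6, NULL, 18, NULL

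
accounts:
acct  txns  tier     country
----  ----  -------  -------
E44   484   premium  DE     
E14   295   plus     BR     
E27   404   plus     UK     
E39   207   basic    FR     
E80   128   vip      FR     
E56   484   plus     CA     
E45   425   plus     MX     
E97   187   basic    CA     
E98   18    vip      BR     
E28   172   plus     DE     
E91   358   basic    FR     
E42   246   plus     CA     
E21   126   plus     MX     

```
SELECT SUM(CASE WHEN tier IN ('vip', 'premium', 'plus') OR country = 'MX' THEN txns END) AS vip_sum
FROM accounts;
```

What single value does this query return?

acct=E44: ✓ → 484
acct=E14: ✓ → 295
acct=E27: ✓ → 404
acct=E39: ✗
acct=E80: ✓ → 128
acct=E56: ✓ → 484
acct=E45: ✓ → 425
acct=E97: ✗
acct=E98: ✓ → 18
acct=E28: ✓ → 172
acct=E91: ✗
acct=E42: ✓ → 246
acct=E21: ✓ → 126
vip_sum = 484 + 295 + 404 + 128 + 484 + 425 + 18 + 172 + 246 + 126 = 2782

2782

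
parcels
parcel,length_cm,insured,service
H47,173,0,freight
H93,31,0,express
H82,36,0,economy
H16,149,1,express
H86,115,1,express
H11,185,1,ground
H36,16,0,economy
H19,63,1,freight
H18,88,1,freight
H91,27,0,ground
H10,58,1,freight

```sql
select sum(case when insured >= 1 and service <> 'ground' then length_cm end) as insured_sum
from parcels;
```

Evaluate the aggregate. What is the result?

parcel=H47: ✗
parcel=H93: ✗
parcel=H82: ✗
parcel=H16: ✓ → 149
parcel=H86: ✓ → 115
parcel=H11: ✗
parcel=H36: ✗
parcel=H19: ✓ → 63
parcel=H18: ✓ → 88
parcel=H91: ✗
parcel=H10: ✓ → 58
insured_sum = 149 + 115 + 63 + 88 + 58 = 473

473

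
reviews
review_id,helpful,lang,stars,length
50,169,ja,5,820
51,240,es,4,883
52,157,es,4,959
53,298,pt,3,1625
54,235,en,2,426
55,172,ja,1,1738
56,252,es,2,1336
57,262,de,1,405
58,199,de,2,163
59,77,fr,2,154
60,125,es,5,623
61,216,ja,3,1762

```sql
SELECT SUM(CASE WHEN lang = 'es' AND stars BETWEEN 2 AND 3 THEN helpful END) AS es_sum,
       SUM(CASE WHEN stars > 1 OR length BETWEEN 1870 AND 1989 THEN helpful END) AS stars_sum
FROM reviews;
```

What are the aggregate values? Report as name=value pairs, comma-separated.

[es_sum: lang = 'es' AND stars BETWEEN 2 AND 3]
review_id=50: ✗
review_id=51: ✗
review_id=52: ✗
review_id=53: ✗
review_id=54: ✗
review_id=55: ✗
review_id=56: ✓ → 252
review_id=57: ✗
review_id=58: ✗
review_id=59: ✗
review_id=60: ✗
review_id=61: ✗
es_sum = 252
—
[stars_sum: stars > 1 OR length BETWEEN 1870 AND 1989]
review_id=50: ✓ → 169
review_id=51: ✓ → 240
review_id=52: ✓ → 157
review_id=53: ✓ → 298
review_id=54: ✓ → 235
review_id=55: ✗
review_id=56: ✓ → 252
review_id=57: ✗
review_id=58: ✓ → 199
review_id=59: ✓ → 77
review_id=60: ✓ → 125
review_id=61: ✓ → 216
stars_sum = 169 + 240 + 157 + 298 + 235 + 252 + 199 + 77 + 125 + 216 = 1968

es_sum=252, stars_sum=1968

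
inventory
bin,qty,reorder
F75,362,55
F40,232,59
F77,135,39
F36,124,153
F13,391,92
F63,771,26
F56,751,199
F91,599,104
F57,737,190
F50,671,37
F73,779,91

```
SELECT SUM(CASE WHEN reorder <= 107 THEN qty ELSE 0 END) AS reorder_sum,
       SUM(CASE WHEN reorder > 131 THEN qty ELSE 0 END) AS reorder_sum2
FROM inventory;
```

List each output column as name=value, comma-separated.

reorder_sum=3940, reorder_sum2=1612

[reorder_sum: reorder <= 107]
bin=F75: ✓ → 362
bin=F40: ✓ → 232
bin=F77: ✓ → 135
bin=F36: ✗
bin=F13: ✓ → 391
bin=F63: ✓ → 771
bin=F56: ✗
bin=F91: ✓ → 599
bin=F57: ✗
bin=F50: ✓ → 671
bin=F73: ✓ → 779
reorder_sum = 362 + 232 + 135 + 391 + 771 + 599 + 671 + 779 = 3940
—
[reorder_sum2: reorder > 131]
bin=F75: ✗
bin=F40: ✗
bin=F77: ✗
bin=F36: ✓ → 124
bin=F13: ✗
bin=F63: ✗
bin=F56: ✓ → 751
bin=F91: ✗
bin=F57: ✓ → 737
bin=F50: ✗
bin=F73: ✗
reorder_sum2 = 124 + 751 + 737 = 1612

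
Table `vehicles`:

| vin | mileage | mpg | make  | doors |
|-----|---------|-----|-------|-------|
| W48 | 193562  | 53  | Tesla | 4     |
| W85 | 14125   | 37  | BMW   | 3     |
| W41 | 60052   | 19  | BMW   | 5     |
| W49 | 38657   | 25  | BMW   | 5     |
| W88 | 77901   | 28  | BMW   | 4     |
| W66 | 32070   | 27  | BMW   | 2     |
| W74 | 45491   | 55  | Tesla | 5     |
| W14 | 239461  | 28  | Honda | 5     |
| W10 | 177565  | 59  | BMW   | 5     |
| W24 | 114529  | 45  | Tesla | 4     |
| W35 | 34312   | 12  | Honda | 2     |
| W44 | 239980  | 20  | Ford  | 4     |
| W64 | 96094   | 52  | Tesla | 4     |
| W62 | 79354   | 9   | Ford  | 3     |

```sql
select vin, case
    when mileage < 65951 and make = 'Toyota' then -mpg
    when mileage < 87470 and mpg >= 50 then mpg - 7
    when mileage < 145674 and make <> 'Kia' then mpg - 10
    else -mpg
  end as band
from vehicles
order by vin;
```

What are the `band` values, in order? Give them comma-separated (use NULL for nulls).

vin=W10: ELSE → -59
vin=W14: ELSE → -28
vin=W24: mileage < 145674 and make <> 'Kia' → 35
vin=W35: mileage < 145674 and make <> 'Kia' → 2
vin=W41: mileage < 145674 and make <> 'Kia' → 9
vin=W44: ELSE → -20
vin=W48: ELSE → -53
vin=W49: mileage < 145674 and make <> 'Kia' → 15
vin=W62: mileage < 145674 and make <> 'Kia' → -1
vin=W64: mileage < 145674 and make <> 'Kia' → 42
vin=W66: mileage < 145674 and make <> 'Kia' → 17
vin=W74: mileage < 87470 and mpg >= 50 → 48
vin=W85: mileage < 145674 and make <> 'Kia' → 27
vin=W88: mileage < 145674 and make <> 'Kia' → 18

-59, -28, 35, 2, 9, -20, -53, 15, -1, 42, 17, 48, 27, 18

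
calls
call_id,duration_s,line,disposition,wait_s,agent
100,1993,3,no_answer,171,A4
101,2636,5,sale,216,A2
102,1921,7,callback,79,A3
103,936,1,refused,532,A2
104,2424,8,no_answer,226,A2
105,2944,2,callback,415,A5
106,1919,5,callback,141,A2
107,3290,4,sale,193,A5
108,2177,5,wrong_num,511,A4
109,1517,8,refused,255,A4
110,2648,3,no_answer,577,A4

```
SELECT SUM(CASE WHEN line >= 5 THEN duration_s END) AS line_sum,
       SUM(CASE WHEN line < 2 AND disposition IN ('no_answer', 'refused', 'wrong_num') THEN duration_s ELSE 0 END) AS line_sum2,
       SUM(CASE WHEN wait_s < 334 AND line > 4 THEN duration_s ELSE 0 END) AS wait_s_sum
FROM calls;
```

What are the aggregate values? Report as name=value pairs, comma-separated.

line_sum=12594, line_sum2=936, wait_s_sum=10417

[line_sum: line >= 5]
call_id=100: ✗
call_id=101: ✓ → 2636
call_id=102: ✓ → 1921
call_id=103: ✗
call_id=104: ✓ → 2424
call_id=105: ✗
call_id=106: ✓ → 1919
call_id=107: ✗
call_id=108: ✓ → 2177
call_id=109: ✓ → 1517
call_id=110: ✗
line_sum = 2636 + 1921 + 2424 + 1919 + 2177 + 1517 = 12594
—
[line_sum2: line < 2 AND disposition IN ('no_answer', 'refused', 'wrong_num')]
call_id=100: ✗
call_id=101: ✗
call_id=102: ✗
call_id=103: ✓ → 936
call_id=104: ✗
call_id=105: ✗
call_id=106: ✗
call_id=107: ✗
call_id=108: ✗
call_id=109: ✗
call_id=110: ✗
line_sum2 = 936
—
[wait_s_sum: wait_s < 334 AND line > 4]
call_id=100: ✗
call_id=101: ✓ → 2636
call_id=102: ✓ → 1921
call_id=103: ✗
call_id=104: ✓ → 2424
call_id=105: ✗
call_id=106: ✓ → 1919
call_id=107: ✗
call_id=108: ✗
call_id=109: ✓ → 1517
call_id=110: ✗
wait_s_sum = 2636 + 1921 + 2424 + 1919 + 1517 = 10417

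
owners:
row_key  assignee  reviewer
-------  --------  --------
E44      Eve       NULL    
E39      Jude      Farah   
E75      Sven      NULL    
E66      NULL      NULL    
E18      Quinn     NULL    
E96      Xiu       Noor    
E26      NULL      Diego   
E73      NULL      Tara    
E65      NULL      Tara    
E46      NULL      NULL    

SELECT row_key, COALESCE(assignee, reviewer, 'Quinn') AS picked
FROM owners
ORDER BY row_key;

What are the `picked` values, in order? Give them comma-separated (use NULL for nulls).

row_key=E18: assignee=Quinn → Quinn
row_key=E26: assignee=NULL, reviewer=Diego → Diego
row_key=E39: assignee=Jude → Jude
row_key=E44: assignee=Eve → Eve
row_key=E46: assignee=NULL, reviewer=NULL, → literal Quinn → Quinn
row_key=E65: assignee=NULL, reviewer=Tara → Tara
row_key=E66: assignee=NULL, reviewer=NULL, → literal Quinn → Quinn
row_key=E73: assignee=NULL, reviewer=Tara → Tara
row_key=E75: assignee=Sven → Sven
row_key=E96: assignee=Xiu → Xiu

Quinn, Diego, Jude, Eve, Quinn, Tara, Quinn, Tara, Sven, Xiu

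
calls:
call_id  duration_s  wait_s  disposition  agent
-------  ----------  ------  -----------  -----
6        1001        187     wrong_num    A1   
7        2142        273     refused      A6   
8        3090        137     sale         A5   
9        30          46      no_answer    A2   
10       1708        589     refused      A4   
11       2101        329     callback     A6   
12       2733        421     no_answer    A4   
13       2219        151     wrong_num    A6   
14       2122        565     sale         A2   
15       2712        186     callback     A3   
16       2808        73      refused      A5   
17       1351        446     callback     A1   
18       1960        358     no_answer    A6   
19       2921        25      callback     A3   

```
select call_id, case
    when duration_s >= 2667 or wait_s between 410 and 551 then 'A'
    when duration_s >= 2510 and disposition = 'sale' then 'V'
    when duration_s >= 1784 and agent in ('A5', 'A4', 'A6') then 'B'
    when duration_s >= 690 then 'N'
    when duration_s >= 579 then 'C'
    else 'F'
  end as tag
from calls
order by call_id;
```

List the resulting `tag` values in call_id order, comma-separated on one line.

N, B, A, F, N, B, A, B, N, A, A, A, B, A

call_id=6: duration_s >= 690 → N
call_id=7: duration_s >= 1784 and agent in ('A5', 'A4', 'A6') → B
call_id=8: duration_s >= 2667 or wait_s between 410 and 551 → A
call_id=9: ELSE → F
call_id=10: duration_s >= 690 → N
call_id=11: duration_s >= 1784 and agent in ('A5', 'A4', 'A6') → B
call_id=12: duration_s >= 2667 or wait_s between 410 and 551 → A
call_id=13: duration_s >= 1784 and agent in ('A5', 'A4', 'A6') → B
call_id=14: duration_s >= 690 → N
call_id=15: duration_s >= 2667 or wait_s between 410 and 551 → A
call_id=16: duration_s >= 2667 or wait_s between 410 and 551 → A
call_id=17: duration_s >= 2667 or wait_s between 410 and 551 → A
call_id=18: duration_s >= 1784 and agent in ('A5', 'A4', 'A6') → B
call_id=19: duration_s >= 2667 or wait_s between 410 and 551 → A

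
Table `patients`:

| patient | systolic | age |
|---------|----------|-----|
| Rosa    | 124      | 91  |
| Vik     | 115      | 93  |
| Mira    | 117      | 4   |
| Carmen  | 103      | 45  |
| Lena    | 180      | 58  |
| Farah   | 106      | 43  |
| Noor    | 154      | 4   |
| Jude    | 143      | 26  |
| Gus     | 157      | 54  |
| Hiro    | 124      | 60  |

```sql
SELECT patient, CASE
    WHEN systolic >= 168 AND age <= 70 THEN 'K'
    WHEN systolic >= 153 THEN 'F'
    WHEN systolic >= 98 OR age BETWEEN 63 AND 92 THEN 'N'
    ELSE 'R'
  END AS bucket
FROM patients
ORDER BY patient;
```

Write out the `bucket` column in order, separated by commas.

patient=Carmen: systolic >= 98 OR age BETWEEN 63 AND 92 → N
patient=Farah: systolic >= 98 OR age BETWEEN 63 AND 92 → N
patient=Gus: systolic >= 153 → F
patient=Hiro: systolic >= 98 OR age BETWEEN 63 AND 92 → N
patient=Jude: systolic >= 98 OR age BETWEEN 63 AND 92 → N
patient=Lena: systolic >= 168 AND age <= 70 → K
patient=Mira: systolic >= 98 OR age BETWEEN 63 AND 92 → N
patient=Noor: systolic >= 153 → F
patient=Rosa: systolic >= 98 OR age BETWEEN 63 AND 92 → N
patient=Vik: systolic >= 98 OR age BETWEEN 63 AND 92 → N

N, N, F, N, N, K, N, F, N, N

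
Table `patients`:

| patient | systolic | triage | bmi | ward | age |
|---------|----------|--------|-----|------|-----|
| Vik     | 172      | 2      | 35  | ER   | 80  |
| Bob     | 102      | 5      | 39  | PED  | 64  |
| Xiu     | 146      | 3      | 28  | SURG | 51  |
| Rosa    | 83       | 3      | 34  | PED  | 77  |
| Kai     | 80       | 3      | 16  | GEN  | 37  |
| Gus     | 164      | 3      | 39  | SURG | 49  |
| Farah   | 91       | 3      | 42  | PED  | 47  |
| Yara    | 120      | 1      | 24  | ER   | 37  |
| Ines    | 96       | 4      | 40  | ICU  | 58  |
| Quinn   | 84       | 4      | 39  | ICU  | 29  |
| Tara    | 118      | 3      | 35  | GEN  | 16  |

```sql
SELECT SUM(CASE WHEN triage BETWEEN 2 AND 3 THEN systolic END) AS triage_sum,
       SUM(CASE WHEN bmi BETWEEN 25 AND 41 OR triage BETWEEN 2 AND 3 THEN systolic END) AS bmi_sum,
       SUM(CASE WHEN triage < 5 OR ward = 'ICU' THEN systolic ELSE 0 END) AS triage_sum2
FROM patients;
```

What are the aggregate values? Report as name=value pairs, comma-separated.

triage_sum=854, bmi_sum=1136, triage_sum2=1154

[triage_sum: triage BETWEEN 2 AND 3]
patient=Vik: ✓ → 172
patient=Bob: ✗
patient=Xiu: ✓ → 146
patient=Rosa: ✓ → 83
patient=Kai: ✓ → 80
patient=Gus: ✓ → 164
patient=Farah: ✓ → 91
patient=Yara: ✗
patient=Ines: ✗
patient=Quinn: ✗
patient=Tara: ✓ → 118
triage_sum = 172 + 146 + 83 + 80 + 164 + 91 + 118 = 854
—
[bmi_sum: bmi BETWEEN 25 AND 41 OR triage BETWEEN 2 AND 3]
patient=Vik: ✓ → 172
patient=Bob: ✓ → 102
patient=Xiu: ✓ → 146
patient=Rosa: ✓ → 83
patient=Kai: ✓ → 80
patient=Gus: ✓ → 164
patient=Farah: ✓ → 91
patient=Yara: ✗
patient=Ines: ✓ → 96
patient=Quinn: ✓ → 84
patient=Tara: ✓ → 118
bmi_sum = 172 + 102 + 146 + 83 + 80 + 164 + 91 + 96 + 84 + 118 = 1136
—
[triage_sum2: triage < 5 OR ward = 'ICU']
patient=Vik: ✓ → 172
patient=Bob: ✗
patient=Xiu: ✓ → 146
patient=Rosa: ✓ → 83
patient=Kai: ✓ → 80
patient=Gus: ✓ → 164
patient=Farah: ✓ → 91
patient=Yara: ✓ → 120
patient=Ines: ✓ → 96
patient=Quinn: ✓ → 84
patient=Tara: ✓ → 118
triage_sum2 = 172 + 146 + 83 + 80 + 164 + 91 + 120 + 96 + 84 + 118 = 1154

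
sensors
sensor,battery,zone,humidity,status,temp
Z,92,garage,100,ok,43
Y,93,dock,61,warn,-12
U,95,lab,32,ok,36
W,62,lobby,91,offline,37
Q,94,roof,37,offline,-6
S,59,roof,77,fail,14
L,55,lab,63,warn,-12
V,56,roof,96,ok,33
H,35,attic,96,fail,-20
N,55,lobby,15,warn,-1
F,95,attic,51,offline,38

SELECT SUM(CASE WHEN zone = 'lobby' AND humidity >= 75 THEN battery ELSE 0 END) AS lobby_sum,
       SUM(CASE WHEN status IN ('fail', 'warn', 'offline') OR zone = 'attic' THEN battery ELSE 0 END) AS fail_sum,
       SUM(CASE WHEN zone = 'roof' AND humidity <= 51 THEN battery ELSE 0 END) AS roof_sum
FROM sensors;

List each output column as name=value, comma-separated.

[lobby_sum: zone = 'lobby' AND humidity >= 75]
sensor=Z: ✗
sensor=Y: ✗
sensor=U: ✗
sensor=W: ✓ → 62
sensor=Q: ✗
sensor=S: ✗
sensor=L: ✗
sensor=V: ✗
sensor=H: ✗
sensor=N: ✗
sensor=F: ✗
lobby_sum = 62
—
[fail_sum: status IN ('fail', 'warn', 'offline') OR zone = 'attic']
sensor=Z: ✗
sensor=Y: ✓ → 93
sensor=U: ✗
sensor=W: ✓ → 62
sensor=Q: ✓ → 94
sensor=S: ✓ → 59
sensor=L: ✓ → 55
sensor=V: ✗
sensor=H: ✓ → 35
sensor=N: ✓ → 55
sensor=F: ✓ → 95
fail_sum = 93 + 62 + 94 + 59 + 55 + 35 + 55 + 95 = 548
—
[roof_sum: zone = 'roof' AND humidity <= 51]
sensor=Z: ✗
sensor=Y: ✗
sensor=U: ✗
sensor=W: ✗
sensor=Q: ✓ → 94
sensor=S: ✗
sensor=L: ✗
sensor=V: ✗
sensor=H: ✗
sensor=N: ✗
sensor=F: ✗
roof_sum = 94

lobby_sum=62, fail_sum=548, roof_sum=94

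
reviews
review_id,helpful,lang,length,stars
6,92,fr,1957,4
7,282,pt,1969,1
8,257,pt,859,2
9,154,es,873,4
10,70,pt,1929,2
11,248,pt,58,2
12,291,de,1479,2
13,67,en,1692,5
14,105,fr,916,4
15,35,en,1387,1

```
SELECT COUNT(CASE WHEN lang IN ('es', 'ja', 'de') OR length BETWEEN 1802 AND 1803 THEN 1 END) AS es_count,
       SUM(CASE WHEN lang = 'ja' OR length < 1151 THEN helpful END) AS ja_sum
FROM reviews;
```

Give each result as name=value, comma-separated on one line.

es_count=2, ja_sum=764

[es_count: lang IN ('es', 'ja', 'de') OR length BETWEEN 1802 AND 1803]
review_id=6: ✗
review_id=7: ✗
review_id=8: ✗
review_id=9: ✓ → 1
review_id=10: ✗
review_id=11: ✗
review_id=12: ✓ → 1
review_id=13: ✗
review_id=14: ✗
review_id=15: ✗
es_count = COUNT(1, 1) = 2
—
[ja_sum: lang = 'ja' OR length < 1151]
review_id=6: ✗
review_id=7: ✗
review_id=8: ✓ → 257
review_id=9: ✓ → 154
review_id=10: ✗
review_id=11: ✓ → 248
review_id=12: ✗
review_id=13: ✗
review_id=14: ✓ → 105
review_id=15: ✗
ja_sum = 257 + 154 + 248 + 105 = 764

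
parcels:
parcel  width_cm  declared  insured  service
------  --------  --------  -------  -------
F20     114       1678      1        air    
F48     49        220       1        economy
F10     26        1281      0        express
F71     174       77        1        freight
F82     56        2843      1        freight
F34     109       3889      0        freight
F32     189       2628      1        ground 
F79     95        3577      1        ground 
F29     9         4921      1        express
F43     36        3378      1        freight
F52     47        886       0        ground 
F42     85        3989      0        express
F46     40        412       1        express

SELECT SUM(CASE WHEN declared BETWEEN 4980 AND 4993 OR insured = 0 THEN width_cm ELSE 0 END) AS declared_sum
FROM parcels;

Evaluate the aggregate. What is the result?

parcel=F20: ✗
parcel=F48: ✗
parcel=F10: ✓ → 26
parcel=F71: ✗
parcel=F82: ✗
parcel=F34: ✓ → 109
parcel=F32: ✗
parcel=F79: ✗
parcel=F29: ✗
parcel=F43: ✗
parcel=F52: ✓ → 47
parcel=F42: ✓ → 85
parcel=F46: ✗
declared_sum = 26 + 109 + 47 + 85 = 267

267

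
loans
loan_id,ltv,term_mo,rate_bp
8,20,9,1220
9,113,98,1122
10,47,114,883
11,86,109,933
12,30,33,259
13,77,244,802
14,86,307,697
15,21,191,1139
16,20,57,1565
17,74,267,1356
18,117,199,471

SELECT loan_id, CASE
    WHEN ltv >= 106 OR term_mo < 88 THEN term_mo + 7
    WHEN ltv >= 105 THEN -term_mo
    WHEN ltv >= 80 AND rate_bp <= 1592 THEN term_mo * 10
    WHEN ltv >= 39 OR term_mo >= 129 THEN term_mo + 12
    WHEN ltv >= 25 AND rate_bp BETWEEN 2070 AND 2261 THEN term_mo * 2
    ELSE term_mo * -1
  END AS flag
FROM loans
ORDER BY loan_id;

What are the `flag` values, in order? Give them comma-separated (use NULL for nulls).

loan_id=8: ltv >= 106 OR term_mo < 88 → 16
loan_id=9: ltv >= 106 OR term_mo < 88 → 105
loan_id=10: ltv >= 39 OR term_mo >= 129 → 126
loan_id=11: ltv >= 80 AND rate_bp <= 1592 → 1090
loan_id=12: ltv >= 106 OR term_mo < 88 → 40
loan_id=13: ltv >= 39 OR term_mo >= 129 → 256
loan_id=14: ltv >= 80 AND rate_bp <= 1592 → 3070
loan_id=15: ltv >= 39 OR term_mo >= 129 → 203
loan_id=16: ltv >= 106 OR term_mo < 88 → 64
loan_id=17: ltv >= 39 OR term_mo >= 129 → 279
loan_id=18: ltv >= 106 OR term_mo < 88 → 206

16, 105, 126, 1090, 40, 256, 3070, 203, 64, 279, 206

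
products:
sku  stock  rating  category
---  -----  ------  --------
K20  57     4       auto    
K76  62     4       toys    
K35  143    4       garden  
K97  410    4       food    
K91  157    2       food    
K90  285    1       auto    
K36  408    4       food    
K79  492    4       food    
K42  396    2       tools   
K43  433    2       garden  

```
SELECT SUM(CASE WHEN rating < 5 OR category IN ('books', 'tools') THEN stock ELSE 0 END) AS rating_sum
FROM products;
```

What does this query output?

sku=K20: ✓ → 57
sku=K76: ✓ → 62
sku=K35: ✓ → 143
sku=K97: ✓ → 410
sku=K91: ✓ → 157
sku=K90: ✓ → 285
sku=K36: ✓ → 408
sku=K79: ✓ → 492
sku=K42: ✓ → 396
sku=K43: ✓ → 433
rating_sum = 57 + 62 + 143 + 410 + 157 + 285 + 408 + 492 + 396 + 433 = 2843

2843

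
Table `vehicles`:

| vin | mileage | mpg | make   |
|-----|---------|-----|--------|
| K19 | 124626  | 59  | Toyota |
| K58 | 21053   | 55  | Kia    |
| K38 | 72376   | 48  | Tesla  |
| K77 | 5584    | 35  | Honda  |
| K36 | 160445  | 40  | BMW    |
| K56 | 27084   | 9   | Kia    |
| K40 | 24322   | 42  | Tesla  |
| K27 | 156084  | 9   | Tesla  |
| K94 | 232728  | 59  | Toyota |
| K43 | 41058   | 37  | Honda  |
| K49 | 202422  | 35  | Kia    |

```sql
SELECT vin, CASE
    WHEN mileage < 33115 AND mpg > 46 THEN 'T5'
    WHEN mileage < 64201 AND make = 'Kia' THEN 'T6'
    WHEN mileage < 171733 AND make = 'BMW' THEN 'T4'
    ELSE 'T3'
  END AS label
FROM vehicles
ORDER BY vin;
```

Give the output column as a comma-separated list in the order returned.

T3, T3, T4, T3, T3, T3, T3, T6, T5, T3, T3

vin=K19: ELSE → T3
vin=K27: ELSE → T3
vin=K36: mileage < 171733 AND make = 'BMW' → T4
vin=K38: ELSE → T3
vin=K40: ELSE → T3
vin=K43: ELSE → T3
vin=K49: ELSE → T3
vin=K56: mileage < 64201 AND make = 'Kia' → T6
vin=K58: mileage < 33115 AND mpg > 46 → T5
vin=K77: ELSE → T3
vin=K94: ELSE → T3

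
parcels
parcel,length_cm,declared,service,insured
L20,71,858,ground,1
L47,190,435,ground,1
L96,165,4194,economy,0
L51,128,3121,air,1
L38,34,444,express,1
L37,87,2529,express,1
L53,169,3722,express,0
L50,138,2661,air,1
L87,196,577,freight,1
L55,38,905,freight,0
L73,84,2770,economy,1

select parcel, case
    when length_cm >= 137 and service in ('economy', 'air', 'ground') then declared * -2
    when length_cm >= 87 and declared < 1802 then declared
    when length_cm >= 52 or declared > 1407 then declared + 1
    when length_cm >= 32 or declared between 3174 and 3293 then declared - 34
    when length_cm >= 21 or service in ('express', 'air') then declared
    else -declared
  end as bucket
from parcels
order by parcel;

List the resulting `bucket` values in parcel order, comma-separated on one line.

parcel=L20: length_cm >= 52 or declared > 1407 → 859
parcel=L37: length_cm >= 52 or declared > 1407 → 2530
parcel=L38: length_cm >= 32 or declared between 3174 and 3293 → 410
parcel=L47: length_cm >= 137 and service in ('economy', 'air', 'ground') → -870
parcel=L50: length_cm >= 137 and service in ('economy', 'air', 'ground') → -5322
parcel=L51: length_cm >= 52 or declared > 1407 → 3122
parcel=L53: length_cm >= 52 or declared > 1407 → 3723
parcel=L55: length_cm >= 32 or declared between 3174 and 3293 → 871
parcel=L73: length_cm >= 52 or declared > 1407 → 2771
parcel=L87: length_cm >= 87 and declared < 1802 → 577
parcel=L96: length_cm >= 137 and service in ('economy', 'air', 'ground') → -8388

859, 2530, 410, -870, -5322, 3122, 3723, 871, 2771, 577, -8388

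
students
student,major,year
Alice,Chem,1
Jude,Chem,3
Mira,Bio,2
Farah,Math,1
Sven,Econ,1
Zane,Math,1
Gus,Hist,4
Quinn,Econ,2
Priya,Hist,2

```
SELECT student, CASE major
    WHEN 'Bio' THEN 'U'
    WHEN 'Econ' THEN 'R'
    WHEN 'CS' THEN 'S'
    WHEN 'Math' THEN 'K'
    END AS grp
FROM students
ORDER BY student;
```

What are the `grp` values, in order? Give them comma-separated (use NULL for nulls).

NULL, K, NULL, NULL, U, NULL, R, R, K

student=Alice: (no match → NULL) → NULL
student=Farah: major='Math' → K
student=Gus: (no match → NULL) → NULL
student=Jude: (no match → NULL) → NULL
student=Mira: major='Bio' → U
student=Priya: (no match → NULL) → NULL
student=Quinn: major='Econ' → R
student=Sven: major='Econ' → R
student=Zane: major='Math' → K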